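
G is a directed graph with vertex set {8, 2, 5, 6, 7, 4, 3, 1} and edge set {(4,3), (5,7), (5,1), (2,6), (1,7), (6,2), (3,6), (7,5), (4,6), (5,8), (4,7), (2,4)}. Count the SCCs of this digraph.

3

{2, 3, 4, 6} are all mutually reachable — one SCC of size 4.
{1, 5, 7} are all mutually reachable — one SCC of size 3.
{8} is an SCC by itself.
That gives 3 strongly connected components.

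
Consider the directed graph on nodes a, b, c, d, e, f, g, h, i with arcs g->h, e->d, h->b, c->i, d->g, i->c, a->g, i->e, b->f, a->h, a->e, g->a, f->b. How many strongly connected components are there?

4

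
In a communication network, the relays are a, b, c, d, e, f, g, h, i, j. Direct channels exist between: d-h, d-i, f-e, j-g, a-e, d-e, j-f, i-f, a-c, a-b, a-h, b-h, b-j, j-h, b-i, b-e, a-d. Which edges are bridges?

a-c, g-j

The edges on the cycle a-b-j-f-e-d-a are not bridges since each lies on that cycle.
But removing g-j disconnects g from j; removing a-c disconnects a from c — these are bridges.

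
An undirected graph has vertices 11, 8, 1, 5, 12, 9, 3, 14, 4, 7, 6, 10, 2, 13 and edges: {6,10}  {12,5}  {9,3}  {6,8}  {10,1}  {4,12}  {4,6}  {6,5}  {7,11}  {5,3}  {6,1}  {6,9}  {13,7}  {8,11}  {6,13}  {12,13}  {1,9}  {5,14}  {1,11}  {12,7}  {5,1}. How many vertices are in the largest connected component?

2 is isolated — a component by itself.
Starting from 1 we can reach 1, 3, 4, 5, 6, 7, 8, 9, 10, 11, 12, 13, 14. That is one component of size 13.
The largest has 13 vertices.

13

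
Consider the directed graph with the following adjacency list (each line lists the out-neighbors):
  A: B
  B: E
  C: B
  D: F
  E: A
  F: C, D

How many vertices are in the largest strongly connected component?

{A, B, E} are all mutually reachable — one SCC of size 3.
{D, F} are all mutually reachable — one SCC of size 2.
{C} is an SCC by itself.
The largest has 3 vertices.

3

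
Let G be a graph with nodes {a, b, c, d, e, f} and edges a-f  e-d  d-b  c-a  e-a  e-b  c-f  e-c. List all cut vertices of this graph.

e

Removing e increases the component count from 1 to 2, so e is a cut vertex.
By contrast removing f leaves 1 component; it is not a cut vertex. No other vertex is a cut vertex either.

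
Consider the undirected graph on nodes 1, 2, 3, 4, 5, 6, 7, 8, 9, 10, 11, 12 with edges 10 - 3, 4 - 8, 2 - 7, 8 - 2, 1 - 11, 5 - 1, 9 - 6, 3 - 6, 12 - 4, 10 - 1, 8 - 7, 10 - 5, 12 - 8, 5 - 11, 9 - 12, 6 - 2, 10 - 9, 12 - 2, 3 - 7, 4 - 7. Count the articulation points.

Removing 10 increases the component count from 1 to 2, so 10 is a cut vertex.
By contrast removing 7 leaves 1 component; it is not a cut vertex. No other vertex is a cut vertex either.

1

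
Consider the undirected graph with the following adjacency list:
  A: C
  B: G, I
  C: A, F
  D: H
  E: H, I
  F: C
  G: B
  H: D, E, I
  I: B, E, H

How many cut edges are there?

The edges on the cycle H-E-I-H are not bridges since each lies on that cycle.
But removing H-D disconnects H from D; removing B-G disconnects B from G; removing F-C disconnects F from C; removing A-C disconnects A from C — these are bridges.
In total 5 edges are bridges.

5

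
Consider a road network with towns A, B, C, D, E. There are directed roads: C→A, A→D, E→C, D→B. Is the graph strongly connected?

There is no directed path from B to E, so the graph is not strongly connected.

No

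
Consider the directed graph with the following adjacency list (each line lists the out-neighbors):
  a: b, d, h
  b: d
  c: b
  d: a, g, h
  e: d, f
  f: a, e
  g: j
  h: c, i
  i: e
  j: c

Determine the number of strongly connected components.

1

{a, b, c, d, e, f, g, h, i, j} are all mutually reachable — one SCC of size 10.
That gives 1 strongly connected component.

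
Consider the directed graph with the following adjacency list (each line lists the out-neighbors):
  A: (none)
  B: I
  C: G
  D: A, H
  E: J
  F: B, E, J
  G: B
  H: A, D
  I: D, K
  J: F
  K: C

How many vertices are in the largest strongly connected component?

5

{B, C, G, I, K} are all mutually reachable — one SCC of size 5.
{E, F, J} are all mutually reachable — one SCC of size 3.
{D, H} are all mutually reachable — one SCC of size 2.
{A} is an SCC by itself.
The largest has 5 vertices.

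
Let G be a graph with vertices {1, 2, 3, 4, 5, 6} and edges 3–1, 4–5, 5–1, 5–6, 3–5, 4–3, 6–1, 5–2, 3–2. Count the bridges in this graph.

The edges on the cycle 4-3-1-5-4 are not bridges since each lies on that cycle.
Every edge lies on some cycle, so there are no bridges.

0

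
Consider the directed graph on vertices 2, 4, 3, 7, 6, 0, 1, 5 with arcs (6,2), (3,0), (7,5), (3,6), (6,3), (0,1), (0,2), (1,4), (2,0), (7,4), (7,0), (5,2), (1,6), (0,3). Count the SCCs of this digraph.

4

{0, 1, 2, 3, 6} are all mutually reachable — one SCC of size 5.
{4} is an SCC by itself.
{7} is an SCC by itself.
{5} is an SCC by itself.
That gives 4 strongly connected components.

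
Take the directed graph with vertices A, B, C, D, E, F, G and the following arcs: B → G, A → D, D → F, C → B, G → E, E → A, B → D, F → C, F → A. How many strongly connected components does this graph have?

{A, B, C, D, E, F, G} are all mutually reachable — one SCC of size 7.
That gives 1 strongly connected component.

1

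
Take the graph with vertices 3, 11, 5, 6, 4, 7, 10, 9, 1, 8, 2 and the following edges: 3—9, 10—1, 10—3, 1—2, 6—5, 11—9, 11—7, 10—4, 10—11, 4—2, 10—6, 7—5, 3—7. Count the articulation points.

1

Removing 10 increases the component count from 2 to 3, so 10 is a cut vertex.
By contrast removing 4 leaves 2 components; it is not a cut vertex. No other vertex is a cut vertex either.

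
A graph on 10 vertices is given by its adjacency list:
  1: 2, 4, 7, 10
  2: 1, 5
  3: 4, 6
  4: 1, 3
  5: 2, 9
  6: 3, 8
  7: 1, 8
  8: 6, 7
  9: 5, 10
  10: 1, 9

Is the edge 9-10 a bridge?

After removing 9-10, the path 9-5-2-1-10 still connects them, so the edge is not a bridge.

No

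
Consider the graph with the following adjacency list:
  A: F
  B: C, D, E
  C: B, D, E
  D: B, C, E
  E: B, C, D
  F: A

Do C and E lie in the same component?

From C we can reach B, C, D, E, which includes E.

Yes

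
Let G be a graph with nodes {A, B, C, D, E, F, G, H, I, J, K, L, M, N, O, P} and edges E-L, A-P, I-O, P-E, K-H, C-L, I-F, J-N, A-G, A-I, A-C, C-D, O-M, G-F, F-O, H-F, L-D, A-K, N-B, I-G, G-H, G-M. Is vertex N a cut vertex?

Deleting N raises the number of components from 2 to 3, so N is a cut vertex.

Yes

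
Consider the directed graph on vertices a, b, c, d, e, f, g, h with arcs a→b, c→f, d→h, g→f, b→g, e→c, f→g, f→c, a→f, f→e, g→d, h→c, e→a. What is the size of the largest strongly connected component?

8

{a, b, c, d, e, f, g, h} are all mutually reachable — one SCC of size 8.
The largest has 8 vertices.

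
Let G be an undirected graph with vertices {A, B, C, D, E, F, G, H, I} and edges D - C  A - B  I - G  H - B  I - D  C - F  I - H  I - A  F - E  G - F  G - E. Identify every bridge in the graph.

none

The edges on the cycle I-A-B-H-I are not bridges since each lies on that cycle.
Every edge lies on some cycle, so there are no bridges.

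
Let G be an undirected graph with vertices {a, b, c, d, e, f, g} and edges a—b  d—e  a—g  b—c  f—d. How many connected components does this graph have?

2

Starting from d we can reach d, e, f. That is one component of size 3.
Starting from a we can reach a, b, c, g. That is one component of size 4.
Total: 2 components.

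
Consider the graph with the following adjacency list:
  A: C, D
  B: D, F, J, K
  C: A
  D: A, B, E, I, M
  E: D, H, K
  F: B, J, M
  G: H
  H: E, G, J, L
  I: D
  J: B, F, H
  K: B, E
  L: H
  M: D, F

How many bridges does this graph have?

The edges on the cycle E-H-J-F-M-D-E are not bridges since each lies on that cycle.
But removing A-D disconnects A from D; removing H-L disconnects H from L; removing I-D disconnects I from D; removing G-H disconnects G from H — these are bridges.
In total 5 edges are bridges.

5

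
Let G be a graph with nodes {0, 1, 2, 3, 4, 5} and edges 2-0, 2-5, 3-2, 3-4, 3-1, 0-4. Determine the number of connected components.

1

Starting from 0 we can reach 0, 1, 2, 3, 4, 5. That is one component of size 6.
Total: 1 component.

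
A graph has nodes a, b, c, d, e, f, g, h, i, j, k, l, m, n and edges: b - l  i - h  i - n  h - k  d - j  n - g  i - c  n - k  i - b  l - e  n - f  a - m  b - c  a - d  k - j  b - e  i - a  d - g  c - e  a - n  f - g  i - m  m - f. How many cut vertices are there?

1

Removing i increases the component count from 1 to 2, so i is a cut vertex.
By contrast removing n leaves 1 component; it is not a cut vertex. No other vertex is a cut vertex either.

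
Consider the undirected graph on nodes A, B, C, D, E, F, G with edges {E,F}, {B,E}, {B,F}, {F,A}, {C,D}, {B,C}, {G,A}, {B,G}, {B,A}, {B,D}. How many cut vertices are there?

Removing B increases the component count from 1 to 2, so B is a cut vertex.
By contrast removing D leaves 1 component; it is not a cut vertex. No other vertex is a cut vertex either.

1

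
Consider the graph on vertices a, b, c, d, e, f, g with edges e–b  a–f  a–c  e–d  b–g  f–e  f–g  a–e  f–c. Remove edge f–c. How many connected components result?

f and c are still connected via f-a-c, so the component count stays at 1.

1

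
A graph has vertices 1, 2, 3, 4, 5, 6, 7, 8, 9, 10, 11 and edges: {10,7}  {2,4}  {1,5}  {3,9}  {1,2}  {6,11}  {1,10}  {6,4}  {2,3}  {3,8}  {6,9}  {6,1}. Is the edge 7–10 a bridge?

Removing 7–10 leaves no path between 7 and 10: the component count goes from 1 to 2. So it is a bridge.

Yes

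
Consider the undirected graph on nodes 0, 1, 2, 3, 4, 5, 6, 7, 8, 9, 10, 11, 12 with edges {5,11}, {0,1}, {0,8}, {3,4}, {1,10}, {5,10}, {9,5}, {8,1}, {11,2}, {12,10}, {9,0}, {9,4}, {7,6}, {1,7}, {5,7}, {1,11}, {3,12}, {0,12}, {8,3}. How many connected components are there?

1

Starting from 0 we can reach 0, 1, 2, 3, 4, 5, 6, 7, 8, 9, 10, 11, 12. That is one component of size 13.
Total: 1 component.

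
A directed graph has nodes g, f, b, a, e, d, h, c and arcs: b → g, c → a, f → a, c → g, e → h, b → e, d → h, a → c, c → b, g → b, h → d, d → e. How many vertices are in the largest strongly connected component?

3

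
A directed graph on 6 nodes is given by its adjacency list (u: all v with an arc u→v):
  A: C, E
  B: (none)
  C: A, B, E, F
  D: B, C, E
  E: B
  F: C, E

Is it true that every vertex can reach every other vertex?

There is no directed path from A to D, so the graph is not strongly connected.

No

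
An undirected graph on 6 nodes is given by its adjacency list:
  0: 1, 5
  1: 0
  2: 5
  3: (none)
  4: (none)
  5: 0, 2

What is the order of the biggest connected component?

4 is isolated — a component by itself.
3 is isolated — a component by itself.
Starting from 0 we can reach 0, 1, 2, 5. That is one component of size 4.
The largest has 4 vertices.

4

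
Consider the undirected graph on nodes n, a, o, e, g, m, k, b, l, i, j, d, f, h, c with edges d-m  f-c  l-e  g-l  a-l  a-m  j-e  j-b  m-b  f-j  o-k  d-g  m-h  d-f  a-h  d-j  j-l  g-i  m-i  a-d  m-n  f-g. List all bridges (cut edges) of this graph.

The edges on the cycle d-f-g-d are not bridges since each lies on that cycle.
But removing o-k disconnects o from k; removing n-m disconnects n from m; removing c-f disconnects c from f — these are bridges.

c-f, k-o, m-n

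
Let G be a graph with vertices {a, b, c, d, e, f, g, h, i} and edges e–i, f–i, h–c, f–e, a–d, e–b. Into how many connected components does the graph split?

4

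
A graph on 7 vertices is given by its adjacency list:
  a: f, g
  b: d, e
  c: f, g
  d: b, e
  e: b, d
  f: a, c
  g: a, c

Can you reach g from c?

Yes

From c we can reach a, c, f, g, which includes g.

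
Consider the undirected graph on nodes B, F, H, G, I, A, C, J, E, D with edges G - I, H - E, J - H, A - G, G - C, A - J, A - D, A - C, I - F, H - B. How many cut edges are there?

7

The edges on the cycle A-G-C-A are not bridges since each lies on that cycle.
But removing G - I disconnects G from I; removing B - H disconnects B from H; removing A - D disconnects A from D; removing A - J disconnects A from J — these are bridges.
In total 7 edges are bridges.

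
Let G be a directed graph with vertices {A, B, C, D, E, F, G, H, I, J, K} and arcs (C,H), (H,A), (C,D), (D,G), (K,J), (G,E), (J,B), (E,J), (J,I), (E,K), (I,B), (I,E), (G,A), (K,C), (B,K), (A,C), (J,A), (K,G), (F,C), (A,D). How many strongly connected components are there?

{A, B, C, D, E, G, H, I, J, K} are all mutually reachable — one SCC of size 10.
{F} is an SCC by itself.
That gives 2 strongly connected components.

2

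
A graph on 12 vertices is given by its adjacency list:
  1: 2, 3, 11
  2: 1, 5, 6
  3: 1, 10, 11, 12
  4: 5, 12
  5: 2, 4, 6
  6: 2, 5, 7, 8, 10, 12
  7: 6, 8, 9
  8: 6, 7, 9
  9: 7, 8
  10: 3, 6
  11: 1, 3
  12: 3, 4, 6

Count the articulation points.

1

Removing 6 increases the component count from 1 to 2, so 6 is a cut vertex.
By contrast removing 7 leaves 1 component; it is not a cut vertex. No other vertex is a cut vertex either.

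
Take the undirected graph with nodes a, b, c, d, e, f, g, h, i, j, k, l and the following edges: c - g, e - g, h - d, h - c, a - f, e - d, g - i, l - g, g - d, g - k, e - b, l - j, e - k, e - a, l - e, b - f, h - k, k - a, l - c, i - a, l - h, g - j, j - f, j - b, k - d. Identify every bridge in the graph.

The edges on the cycle l-h-k-g-e-l are not bridges since each lies on that cycle.
Every edge lies on some cycle, so there are no bridges.

none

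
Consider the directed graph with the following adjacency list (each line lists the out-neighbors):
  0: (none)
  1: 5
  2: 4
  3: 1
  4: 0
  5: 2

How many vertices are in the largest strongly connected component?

1

{2} is an SCC by itself.
{0} is an SCC by itself.
{5} is an SCC by itself.
{3} is an SCC by itself.
{4} is an SCC by itself.
(and 1 more singleton SCC)
The largest has 1 vertex.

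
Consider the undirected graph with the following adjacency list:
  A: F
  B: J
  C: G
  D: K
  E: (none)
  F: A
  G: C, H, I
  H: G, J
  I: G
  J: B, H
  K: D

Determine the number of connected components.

4

E is isolated — a component by itself.
Starting from D we can reach D, K. That is one component of size 2.
Starting from A we can reach A, F. That is one component of size 2.
Starting from B we can reach B, C, G, H, I, J. That is one component of size 6.
Total: 4 components.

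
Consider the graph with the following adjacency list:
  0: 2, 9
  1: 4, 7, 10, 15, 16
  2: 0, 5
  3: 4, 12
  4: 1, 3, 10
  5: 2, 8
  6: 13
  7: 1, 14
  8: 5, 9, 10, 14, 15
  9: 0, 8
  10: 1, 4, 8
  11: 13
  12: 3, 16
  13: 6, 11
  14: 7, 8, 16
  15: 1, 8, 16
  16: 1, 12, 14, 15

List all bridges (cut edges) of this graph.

The edges on the cycle 8-15-1-7-14-8 are not bridges since each lies on that cycle.
But removing 6-13 disconnects 6 from 13; removing 11-13 disconnects 11 from 13 — these are bridges.

11-13, 13-6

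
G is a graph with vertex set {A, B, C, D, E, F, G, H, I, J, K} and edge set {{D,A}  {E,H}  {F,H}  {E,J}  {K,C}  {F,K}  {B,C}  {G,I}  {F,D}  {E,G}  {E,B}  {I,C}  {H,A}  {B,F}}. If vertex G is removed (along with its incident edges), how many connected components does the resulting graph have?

With G gone, the remaining components are: {A, B, C, D, E, F, H, I, J, K}.
That is 1 component.

1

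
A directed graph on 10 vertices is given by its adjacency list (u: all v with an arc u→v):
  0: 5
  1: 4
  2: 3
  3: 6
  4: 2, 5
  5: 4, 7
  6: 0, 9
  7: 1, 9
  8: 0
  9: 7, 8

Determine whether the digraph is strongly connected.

From 2 we can reach every vertex (0, 1, 2, 3, 4, 5, 6, 7, 8, 9), and every vertex can reach 2 (0, 1, 2, 3, 4, 5, 6, 7, 8, 9). So the whole graph is one strongly connected component.

Yes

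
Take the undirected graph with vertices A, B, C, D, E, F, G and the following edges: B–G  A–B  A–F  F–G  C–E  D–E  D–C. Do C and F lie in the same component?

No

The component containing C is {C, D, E}, and F is not in it.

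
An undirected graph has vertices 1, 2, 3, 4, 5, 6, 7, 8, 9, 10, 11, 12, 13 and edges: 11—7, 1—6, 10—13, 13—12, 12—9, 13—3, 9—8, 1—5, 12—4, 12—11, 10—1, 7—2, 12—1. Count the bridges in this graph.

The edges on the cycle 10-13-12-1-10 are not bridges since each lies on that cycle.
But removing 8—9 disconnects 8 from 9; removing 11—7 disconnects 11 from 7; removing 2—7 disconnects 2 from 7; removing 6—1 disconnects 6 from 1 — these are bridges.
In total 9 edges are bridges.

9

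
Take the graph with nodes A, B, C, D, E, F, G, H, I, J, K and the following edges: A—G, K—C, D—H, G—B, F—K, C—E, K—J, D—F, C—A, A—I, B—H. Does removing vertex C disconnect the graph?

Yes

Deleting C raises the number of components from 1 to 2, so C is a cut vertex.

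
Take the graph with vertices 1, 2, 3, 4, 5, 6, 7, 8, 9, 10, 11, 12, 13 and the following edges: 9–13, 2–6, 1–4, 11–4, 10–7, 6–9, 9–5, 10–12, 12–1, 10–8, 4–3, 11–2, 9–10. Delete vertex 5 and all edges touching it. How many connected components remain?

With 5 gone, the remaining components are: {1, 2, 3, 4, 6, 7, 8, 9, 10, 11, 12, 13}.
That is 1 component.

1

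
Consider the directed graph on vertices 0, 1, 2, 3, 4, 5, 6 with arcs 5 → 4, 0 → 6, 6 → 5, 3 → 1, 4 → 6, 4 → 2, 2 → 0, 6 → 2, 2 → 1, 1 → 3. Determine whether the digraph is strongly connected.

There is no directed path from 1 to 0, so the graph is not strongly connected.

No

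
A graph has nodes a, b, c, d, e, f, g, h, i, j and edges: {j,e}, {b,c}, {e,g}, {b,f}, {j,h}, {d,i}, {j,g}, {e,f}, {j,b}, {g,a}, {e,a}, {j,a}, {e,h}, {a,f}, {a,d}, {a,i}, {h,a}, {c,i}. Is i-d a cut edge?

After removing i-d, the path i-a-d still connects them, so the edge is not a bridge.

No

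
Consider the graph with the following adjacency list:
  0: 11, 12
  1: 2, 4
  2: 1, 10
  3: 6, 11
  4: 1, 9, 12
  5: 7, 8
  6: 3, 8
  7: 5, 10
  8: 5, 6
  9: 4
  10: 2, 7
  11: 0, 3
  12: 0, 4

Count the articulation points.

1

Removing 4 increases the component count from 1 to 2, so 4 is a cut vertex.
By contrast removing 7 leaves 1 component; it is not a cut vertex. No other vertex is a cut vertex either.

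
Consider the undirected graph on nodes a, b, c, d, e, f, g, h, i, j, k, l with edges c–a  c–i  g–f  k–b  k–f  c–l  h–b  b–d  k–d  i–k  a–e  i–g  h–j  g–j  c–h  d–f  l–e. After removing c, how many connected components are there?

With c gone, the remaining components are: {a, e, l}; {b, d, f, g, h, i, j, k}.
That is 2 components.

2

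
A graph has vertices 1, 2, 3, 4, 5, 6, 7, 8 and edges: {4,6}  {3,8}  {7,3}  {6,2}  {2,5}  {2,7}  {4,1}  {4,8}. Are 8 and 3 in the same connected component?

Yes

From 8 we can reach 1, 2, 3, 4, 5, 6, 7, 8, which includes 3.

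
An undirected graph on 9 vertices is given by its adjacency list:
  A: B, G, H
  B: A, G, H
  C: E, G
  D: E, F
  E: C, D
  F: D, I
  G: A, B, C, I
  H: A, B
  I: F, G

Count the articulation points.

1

Removing G increases the component count from 1 to 2, so G is a cut vertex.
By contrast removing I leaves 1 component; it is not a cut vertex. No other vertex is a cut vertex either.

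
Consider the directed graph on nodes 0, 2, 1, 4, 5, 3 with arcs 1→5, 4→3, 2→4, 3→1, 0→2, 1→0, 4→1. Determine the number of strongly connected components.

{0, 1, 2, 3, 4} are all mutually reachable — one SCC of size 5.
{5} is an SCC by itself.
That gives 2 strongly connected components.

2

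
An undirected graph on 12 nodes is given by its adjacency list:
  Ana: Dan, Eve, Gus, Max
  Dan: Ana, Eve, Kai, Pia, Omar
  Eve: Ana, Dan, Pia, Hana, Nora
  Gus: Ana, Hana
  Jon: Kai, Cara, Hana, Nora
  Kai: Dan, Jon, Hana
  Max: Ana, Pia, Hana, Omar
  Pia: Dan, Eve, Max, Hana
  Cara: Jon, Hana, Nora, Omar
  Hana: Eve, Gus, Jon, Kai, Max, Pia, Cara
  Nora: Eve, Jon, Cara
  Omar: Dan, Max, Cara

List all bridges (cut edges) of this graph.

none

The edges on the cycle Dan-Kai-Jon-Nora-Eve-Dan are not bridges since each lies on that cycle.
Every edge lies on some cycle, so there are no bridges.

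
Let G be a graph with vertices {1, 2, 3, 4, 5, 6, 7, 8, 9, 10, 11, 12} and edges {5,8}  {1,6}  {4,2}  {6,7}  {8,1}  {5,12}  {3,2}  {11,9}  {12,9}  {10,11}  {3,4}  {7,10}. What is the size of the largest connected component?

9

Starting from 2 we can reach 2, 3, 4. That is one component of size 3.
Starting from 1 we can reach 1, 5, 6, 7, 8, 9, 10, 11, 12. That is one component of size 9.
The largest has 9 vertices.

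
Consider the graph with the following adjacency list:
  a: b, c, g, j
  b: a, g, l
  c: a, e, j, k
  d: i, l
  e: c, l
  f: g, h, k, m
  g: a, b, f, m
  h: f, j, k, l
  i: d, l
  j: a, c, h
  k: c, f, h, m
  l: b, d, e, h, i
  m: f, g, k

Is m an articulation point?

Deleting m leaves 1 component (was 1) (its neighbors f, g, k remain connected to each other), so m is not a cut vertex.

No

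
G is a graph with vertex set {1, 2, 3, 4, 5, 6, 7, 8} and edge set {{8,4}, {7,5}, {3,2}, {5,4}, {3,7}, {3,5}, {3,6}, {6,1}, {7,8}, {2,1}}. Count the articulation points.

1

Removing 3 increases the component count from 1 to 2, so 3 is a cut vertex.
By contrast removing 5 leaves 1 component; it is not a cut vertex. No other vertex is a cut vertex either.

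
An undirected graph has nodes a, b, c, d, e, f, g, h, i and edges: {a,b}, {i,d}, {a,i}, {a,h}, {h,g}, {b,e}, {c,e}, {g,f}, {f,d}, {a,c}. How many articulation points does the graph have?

Removing a increases the component count from 1 to 2, so a is a cut vertex.
By contrast removing d leaves 1 component; it is not a cut vertex. No other vertex is a cut vertex either.

1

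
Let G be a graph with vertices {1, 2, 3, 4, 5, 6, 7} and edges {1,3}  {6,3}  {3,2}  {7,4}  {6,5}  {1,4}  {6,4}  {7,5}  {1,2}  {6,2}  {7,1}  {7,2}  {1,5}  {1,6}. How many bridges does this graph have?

The edges on the cycle 7-1-6-4-7 are not bridges since each lies on that cycle.
Every edge lies on some cycle, so there are no bridges.

0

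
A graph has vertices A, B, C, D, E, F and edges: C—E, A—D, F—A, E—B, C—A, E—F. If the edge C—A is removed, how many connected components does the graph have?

1

C and A are still connected via C-E-F-A, so the component count stays at 1.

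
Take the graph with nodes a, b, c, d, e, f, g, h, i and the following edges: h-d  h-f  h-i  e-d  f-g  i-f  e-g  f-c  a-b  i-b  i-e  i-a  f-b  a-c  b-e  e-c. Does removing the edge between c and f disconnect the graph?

No

After removing c-f, the path c-a-i-f still connects them, so the edge is not a bridge.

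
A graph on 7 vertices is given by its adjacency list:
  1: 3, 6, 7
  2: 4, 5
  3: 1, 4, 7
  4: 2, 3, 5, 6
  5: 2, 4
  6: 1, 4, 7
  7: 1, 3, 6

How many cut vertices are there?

Removing 4 increases the component count from 1 to 2, so 4 is a cut vertex.
By contrast removing 5 leaves 1 component; it is not a cut vertex. No other vertex is a cut vertex either.

1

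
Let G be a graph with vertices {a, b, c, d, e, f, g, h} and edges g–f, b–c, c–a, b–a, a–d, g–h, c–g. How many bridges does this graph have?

4

The edges on the cycle b-c-a-b are not bridges since each lies on that cycle.
But removing a–d disconnects a from d; removing g–f disconnects g from f; removing c–g disconnects c from g; removing g–h disconnects g from h — these are bridges.
That makes 4 bridges.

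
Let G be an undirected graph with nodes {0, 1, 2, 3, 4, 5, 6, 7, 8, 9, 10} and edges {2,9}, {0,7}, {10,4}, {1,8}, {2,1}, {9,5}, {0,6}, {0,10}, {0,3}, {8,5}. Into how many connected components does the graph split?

2

Starting from 1 we can reach 1, 2, 5, 8, 9. That is one component of size 5.
Starting from 0 we can reach 0, 3, 4, 6, 7, 10. That is one component of size 6.
Total: 2 components.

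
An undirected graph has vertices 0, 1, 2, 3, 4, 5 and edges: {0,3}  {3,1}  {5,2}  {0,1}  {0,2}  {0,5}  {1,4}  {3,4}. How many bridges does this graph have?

0

The edges on the cycle 0-5-2-0 are not bridges since each lies on that cycle.
Every edge lies on some cycle, so there are no bridges.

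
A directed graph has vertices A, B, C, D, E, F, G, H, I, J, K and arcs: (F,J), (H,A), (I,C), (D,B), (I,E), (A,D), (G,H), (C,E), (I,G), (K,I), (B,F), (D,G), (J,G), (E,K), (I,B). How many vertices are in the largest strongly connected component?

{A, B, D, F, G, H, J} are all mutually reachable — one SCC of size 7.
{C, E, I, K} are all mutually reachable — one SCC of size 4.
The largest has 7 vertices.

7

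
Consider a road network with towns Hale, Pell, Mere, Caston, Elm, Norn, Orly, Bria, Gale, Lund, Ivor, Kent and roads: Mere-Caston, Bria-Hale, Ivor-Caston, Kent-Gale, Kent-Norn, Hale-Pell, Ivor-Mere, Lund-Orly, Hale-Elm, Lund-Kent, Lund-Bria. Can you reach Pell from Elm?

From Elm we can reach Elm, Bria, Gale, Hale, Kent, Lund, Norn, Orly, Pell, which includes Pell.

Yes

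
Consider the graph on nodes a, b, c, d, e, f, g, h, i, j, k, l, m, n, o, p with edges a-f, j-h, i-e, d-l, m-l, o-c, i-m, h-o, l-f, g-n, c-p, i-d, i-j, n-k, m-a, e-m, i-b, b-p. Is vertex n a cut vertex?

Deleting n raises the number of components from 2 to 3, so n is a cut vertex.

Yes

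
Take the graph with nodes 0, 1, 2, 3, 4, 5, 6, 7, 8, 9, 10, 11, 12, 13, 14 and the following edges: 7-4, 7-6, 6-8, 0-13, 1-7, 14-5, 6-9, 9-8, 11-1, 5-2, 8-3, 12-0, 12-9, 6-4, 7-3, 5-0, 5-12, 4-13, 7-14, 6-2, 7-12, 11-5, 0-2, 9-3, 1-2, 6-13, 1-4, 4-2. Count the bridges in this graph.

0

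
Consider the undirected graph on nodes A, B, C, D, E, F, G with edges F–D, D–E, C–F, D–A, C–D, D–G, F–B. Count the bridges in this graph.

The edges on the cycle C-F-D-C are not bridges since each lies on that cycle.
But removing D–E disconnects D from E; removing F–B disconnects F from B; removing D–G disconnects D from G; removing D–A disconnects D from A — these are bridges.
That makes 4 bridges.

4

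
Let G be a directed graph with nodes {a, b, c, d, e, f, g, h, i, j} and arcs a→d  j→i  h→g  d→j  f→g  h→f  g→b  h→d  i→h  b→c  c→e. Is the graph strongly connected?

No

There is no directed path from g to f, so the graph is not strongly connected.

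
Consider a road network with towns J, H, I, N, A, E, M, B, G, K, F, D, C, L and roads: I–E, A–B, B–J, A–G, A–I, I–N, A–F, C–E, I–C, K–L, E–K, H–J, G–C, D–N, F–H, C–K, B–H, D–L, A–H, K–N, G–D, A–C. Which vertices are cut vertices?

Removing A increases the component count from 2 to 3, so A is a cut vertex.
By contrast removing F leaves 2 components; it is not a cut vertex. No other vertex is a cut vertex either.

A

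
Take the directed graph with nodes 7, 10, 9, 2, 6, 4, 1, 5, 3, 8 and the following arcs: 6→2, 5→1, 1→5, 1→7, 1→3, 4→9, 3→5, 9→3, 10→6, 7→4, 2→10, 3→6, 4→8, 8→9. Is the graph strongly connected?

No

There is no directed path from 10 to 3, so the graph is not strongly connected.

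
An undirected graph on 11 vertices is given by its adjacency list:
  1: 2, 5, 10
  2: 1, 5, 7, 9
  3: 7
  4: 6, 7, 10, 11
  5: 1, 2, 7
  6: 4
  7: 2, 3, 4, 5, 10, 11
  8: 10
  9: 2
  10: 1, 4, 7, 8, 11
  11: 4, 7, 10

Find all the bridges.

10-8, 2-9, 3-7, 4-6

The edges on the cycle 4-7-11-4 are not bridges since each lies on that cycle.
But removing 8-10 disconnects 8 from 10; removing 9-2 disconnects 9 from 2; removing 7-3 disconnects 7 from 3; removing 6-4 disconnects 6 from 4 — these are bridges.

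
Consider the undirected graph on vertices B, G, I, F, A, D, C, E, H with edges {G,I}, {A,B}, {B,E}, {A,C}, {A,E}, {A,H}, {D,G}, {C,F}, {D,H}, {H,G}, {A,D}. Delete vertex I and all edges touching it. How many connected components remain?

1

With I gone, the remaining components are: {A, B, C, D, E, F, G, H}.
That is 1 component.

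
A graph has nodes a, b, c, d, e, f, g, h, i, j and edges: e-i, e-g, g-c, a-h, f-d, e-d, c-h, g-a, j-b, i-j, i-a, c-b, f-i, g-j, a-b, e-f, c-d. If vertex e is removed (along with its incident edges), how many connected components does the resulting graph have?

1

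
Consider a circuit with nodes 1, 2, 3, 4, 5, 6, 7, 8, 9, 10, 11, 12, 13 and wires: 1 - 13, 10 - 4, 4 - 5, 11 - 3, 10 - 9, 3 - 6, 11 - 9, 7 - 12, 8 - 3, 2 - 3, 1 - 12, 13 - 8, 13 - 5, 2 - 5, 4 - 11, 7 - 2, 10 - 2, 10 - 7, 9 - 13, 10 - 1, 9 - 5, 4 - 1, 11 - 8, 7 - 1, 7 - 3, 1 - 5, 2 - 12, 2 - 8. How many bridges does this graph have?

The edges on the cycle 7-2-12-7 are not bridges since each lies on that cycle.
But removing 3 - 6 disconnects 3 from 6 — this is a bridge.

1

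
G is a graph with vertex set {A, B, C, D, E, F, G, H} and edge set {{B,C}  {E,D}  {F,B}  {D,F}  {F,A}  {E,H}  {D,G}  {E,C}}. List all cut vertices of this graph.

D, E, F

Removing D increases the component count from 1 to 2, so D is a cut vertex.
Removing E increases the component count from 1 to 2, so E is a cut vertex.
Removing F increases the component count from 1 to 2, so F is a cut vertex.
By contrast removing G leaves 1 component; it is not a cut vertex. No other vertex is a cut vertex either.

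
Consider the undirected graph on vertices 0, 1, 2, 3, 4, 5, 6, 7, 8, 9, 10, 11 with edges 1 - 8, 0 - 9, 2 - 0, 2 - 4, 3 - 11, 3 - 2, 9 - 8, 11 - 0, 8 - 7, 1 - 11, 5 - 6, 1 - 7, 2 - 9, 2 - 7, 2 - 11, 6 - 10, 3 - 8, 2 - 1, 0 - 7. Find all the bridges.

The edges on the cycle 3-2-1-7-0-11-3 are not bridges since each lies on that cycle.
But removing 6 - 10 disconnects 6 from 10; removing 4 - 2 disconnects 4 from 2; removing 5 - 6 disconnects 5 from 6 — these are bridges.

10-6, 2-4, 5-6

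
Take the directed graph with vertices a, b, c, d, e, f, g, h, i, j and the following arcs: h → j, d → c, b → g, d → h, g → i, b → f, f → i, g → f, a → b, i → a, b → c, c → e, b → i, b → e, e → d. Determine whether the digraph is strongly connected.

No

There is no directed path from j to d, so the graph is not strongly connected.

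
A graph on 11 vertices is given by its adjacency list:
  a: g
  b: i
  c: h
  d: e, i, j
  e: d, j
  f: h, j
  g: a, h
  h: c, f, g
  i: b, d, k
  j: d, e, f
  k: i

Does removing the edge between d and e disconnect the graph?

No

After removing d-e, the path d-j-e still connects them, so the edge is not a bridge.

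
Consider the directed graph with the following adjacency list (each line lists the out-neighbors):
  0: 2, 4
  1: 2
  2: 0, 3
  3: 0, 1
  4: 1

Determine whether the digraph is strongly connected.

Yes

From 2 we can reach every vertex (0, 1, 2, 3, 4), and every vertex can reach 2 (0, 1, 2, 3, 4). So the whole graph is one strongly connected component.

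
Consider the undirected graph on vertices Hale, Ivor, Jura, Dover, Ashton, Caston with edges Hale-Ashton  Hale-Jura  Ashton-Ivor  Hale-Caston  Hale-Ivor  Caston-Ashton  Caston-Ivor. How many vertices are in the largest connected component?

5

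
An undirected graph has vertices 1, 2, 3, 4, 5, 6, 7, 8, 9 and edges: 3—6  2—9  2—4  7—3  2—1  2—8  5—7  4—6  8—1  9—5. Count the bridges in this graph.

0

The edges on the cycle 2-8-1-2 are not bridges since each lies on that cycle.
Every edge lies on some cycle, so there are no bridges.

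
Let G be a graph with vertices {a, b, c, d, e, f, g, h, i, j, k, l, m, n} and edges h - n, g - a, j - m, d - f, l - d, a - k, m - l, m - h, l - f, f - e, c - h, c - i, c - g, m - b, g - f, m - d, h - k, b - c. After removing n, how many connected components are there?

1

With n gone, the remaining components are: {a, b, c, d, e, f, g, h, i, j, k, l, m}.
That is 1 component.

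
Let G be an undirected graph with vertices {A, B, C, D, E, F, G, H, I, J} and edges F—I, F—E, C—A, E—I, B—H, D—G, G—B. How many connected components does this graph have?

J is isolated — a component by itself.
Starting from A we can reach A, C. That is one component of size 2.
Starting from E we can reach E, F, I. That is one component of size 3.
Starting from B we can reach B, D, G, H. That is one component of size 4.
Total: 4 components.

4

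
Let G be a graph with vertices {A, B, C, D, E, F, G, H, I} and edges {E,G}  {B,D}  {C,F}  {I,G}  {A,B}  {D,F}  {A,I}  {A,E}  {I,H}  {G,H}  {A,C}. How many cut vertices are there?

1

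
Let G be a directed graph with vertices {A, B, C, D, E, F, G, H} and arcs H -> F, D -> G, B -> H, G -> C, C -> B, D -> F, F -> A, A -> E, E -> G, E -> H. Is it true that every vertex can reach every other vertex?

There is no directed path from H to D, so the graph is not strongly connected.

No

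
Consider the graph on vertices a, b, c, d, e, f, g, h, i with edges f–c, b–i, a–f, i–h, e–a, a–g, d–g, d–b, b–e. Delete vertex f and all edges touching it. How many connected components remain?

2

With f gone, the remaining components are: {c}; {a, b, d, e, g, h, i}.
That is 2 components.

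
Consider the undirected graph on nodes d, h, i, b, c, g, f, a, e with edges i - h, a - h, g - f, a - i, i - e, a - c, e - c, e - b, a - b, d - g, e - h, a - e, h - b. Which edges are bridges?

The edges on the cycle a-i-h-a are not bridges since each lies on that cycle.
But removing d - g disconnects d from g; removing f - g disconnects f from g — these are bridges.

d-g, f-g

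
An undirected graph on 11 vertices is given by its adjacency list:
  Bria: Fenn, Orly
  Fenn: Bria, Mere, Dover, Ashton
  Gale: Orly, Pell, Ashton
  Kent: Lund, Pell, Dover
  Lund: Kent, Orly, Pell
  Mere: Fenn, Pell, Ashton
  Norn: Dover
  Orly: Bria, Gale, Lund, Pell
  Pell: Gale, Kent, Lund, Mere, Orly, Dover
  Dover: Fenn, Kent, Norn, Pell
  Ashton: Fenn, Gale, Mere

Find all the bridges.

The edges on the cycle Pell-Kent-Dover-Fenn-Bria-Orly-Pell are not bridges since each lies on that cycle.
But removing Norn-Dover disconnects Norn from Dover — this is a bridge.

Dover-Norn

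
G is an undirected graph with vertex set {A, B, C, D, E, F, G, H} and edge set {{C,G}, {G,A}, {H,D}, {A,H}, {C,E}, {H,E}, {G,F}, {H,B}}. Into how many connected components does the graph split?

1

Starting from A we can reach A, B, C, D, E, F, G, H. That is one component of size 8.
Total: 1 component.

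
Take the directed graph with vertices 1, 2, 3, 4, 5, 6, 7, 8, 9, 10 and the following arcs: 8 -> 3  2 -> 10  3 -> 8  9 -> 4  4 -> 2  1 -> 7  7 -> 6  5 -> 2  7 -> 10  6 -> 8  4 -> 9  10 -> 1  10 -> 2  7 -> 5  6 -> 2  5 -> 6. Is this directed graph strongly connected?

No

There is no directed path from 3 to 2, so the graph is not strongly connected.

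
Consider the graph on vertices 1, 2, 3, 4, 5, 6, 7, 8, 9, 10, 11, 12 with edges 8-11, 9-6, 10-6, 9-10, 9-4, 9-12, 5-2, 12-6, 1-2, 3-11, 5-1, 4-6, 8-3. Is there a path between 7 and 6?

The component containing 7 is {7}, and 6 is not in it.

No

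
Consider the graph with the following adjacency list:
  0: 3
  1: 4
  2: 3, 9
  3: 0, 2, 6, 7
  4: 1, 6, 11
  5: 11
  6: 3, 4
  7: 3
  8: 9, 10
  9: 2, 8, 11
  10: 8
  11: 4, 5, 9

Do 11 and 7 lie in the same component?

Yes

From 11 we can reach 0, 1, 2, 3, 4, 5, 6, 7, 8, 9, 10, 11, which includes 7.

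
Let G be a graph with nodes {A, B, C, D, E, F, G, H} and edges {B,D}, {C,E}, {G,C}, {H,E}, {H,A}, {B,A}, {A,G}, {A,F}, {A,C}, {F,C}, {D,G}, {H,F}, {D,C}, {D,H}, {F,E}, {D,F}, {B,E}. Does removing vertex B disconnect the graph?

Deleting B leaves 1 component (was 1) (its neighbors A, D, E remain connected to each other), so B is not a cut vertex.

No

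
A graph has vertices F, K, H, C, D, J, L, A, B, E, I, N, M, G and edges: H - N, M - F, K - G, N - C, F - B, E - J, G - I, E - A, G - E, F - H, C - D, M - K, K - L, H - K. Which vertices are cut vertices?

C, E, F, G, H, K, N

Removing C increases the component count from 1 to 2, so C is a cut vertex.
Removing E increases the component count from 1 to 3, so E is a cut vertex.
Removing F increases the component count from 1 to 2, so F is a cut vertex.
Likewise G, H, K, N are cut vertices.
By contrast removing D leaves 1 component; it is not a cut vertex. No other vertex is a cut vertex either.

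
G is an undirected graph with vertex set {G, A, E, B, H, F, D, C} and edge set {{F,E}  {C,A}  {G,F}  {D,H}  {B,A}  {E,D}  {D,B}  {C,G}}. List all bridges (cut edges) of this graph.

The edges on the cycle C-G-F-E-D-B-A-C are not bridges since each lies on that cycle.
But removing D-H disconnects D from H — this is a bridge.

D-H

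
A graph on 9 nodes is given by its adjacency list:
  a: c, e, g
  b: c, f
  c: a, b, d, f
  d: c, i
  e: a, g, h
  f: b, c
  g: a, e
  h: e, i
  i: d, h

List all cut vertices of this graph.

c

Removing c increases the component count from 1 to 2, so c is a cut vertex.
By contrast removing g leaves 1 component; it is not a cut vertex. No other vertex is a cut vertex either.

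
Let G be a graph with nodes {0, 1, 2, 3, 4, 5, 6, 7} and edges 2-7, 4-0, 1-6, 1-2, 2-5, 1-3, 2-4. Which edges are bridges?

0-4, 1-2, 1-3, 1-6, 2-4, 2-5, 2-7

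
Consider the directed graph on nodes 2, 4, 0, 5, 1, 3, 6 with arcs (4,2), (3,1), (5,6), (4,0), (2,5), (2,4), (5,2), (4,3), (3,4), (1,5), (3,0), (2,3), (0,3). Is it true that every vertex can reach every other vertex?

No

There is no directed path from 6 to 1, so the graph is not strongly connected.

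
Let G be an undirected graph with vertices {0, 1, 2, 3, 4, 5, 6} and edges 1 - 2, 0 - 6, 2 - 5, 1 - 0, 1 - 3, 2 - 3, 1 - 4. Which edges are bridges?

The edges on the cycle 1-2-3-1 are not bridges since each lies on that cycle.
But removing 2 - 5 disconnects 2 from 5; removing 0 - 6 disconnects 0 from 6; removing 1 - 4 disconnects 1 from 4; removing 1 - 0 disconnects 1 from 0 — these are bridges.

0-1, 0-6, 1-4, 2-5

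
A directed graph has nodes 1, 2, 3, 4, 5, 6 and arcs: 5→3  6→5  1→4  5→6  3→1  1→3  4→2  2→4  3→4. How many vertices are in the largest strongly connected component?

2

{2, 4} are all mutually reachable — one SCC of size 2.
{1, 3} are all mutually reachable — one SCC of size 2.
{5, 6} are all mutually reachable — one SCC of size 2.
The largest has 2 vertices.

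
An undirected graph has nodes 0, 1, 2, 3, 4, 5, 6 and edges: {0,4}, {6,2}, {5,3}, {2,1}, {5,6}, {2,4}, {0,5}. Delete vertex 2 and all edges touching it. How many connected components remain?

With 2 gone, the remaining components are: {1}; {0, 3, 4, 5, 6}.
That is 2 components.

2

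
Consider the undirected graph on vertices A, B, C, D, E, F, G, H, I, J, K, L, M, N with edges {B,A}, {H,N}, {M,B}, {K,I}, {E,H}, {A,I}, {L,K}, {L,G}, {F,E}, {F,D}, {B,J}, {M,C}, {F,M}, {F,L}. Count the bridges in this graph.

The edges on the cycle F-M-B-A-I-K-L-F are not bridges since each lies on that cycle.
But removing D - F disconnects D from F; removing C - M disconnects C from M; removing E - F disconnects E from F; removing J - B disconnects J from B — these are bridges.
In total 7 edges are bridges.

7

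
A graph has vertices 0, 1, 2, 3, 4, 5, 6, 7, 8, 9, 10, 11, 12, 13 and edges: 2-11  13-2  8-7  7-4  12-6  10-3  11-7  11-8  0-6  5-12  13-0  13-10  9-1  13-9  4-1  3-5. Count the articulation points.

Removing 13 increases the component count from 1 to 2, so 13 is a cut vertex.
By contrast removing 4 leaves 1 component; it is not a cut vertex. No other vertex is a cut vertex either.

1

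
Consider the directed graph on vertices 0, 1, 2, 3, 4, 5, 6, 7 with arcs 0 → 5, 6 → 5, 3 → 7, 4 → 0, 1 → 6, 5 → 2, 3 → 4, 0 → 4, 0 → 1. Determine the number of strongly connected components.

{0, 4} are all mutually reachable — one SCC of size 2.
{3} is an SCC by itself.
{2} is an SCC by itself.
{1} is an SCC by itself.
{5} is an SCC by itself.
(and 2 more singleton SCCs)
That gives 7 strongly connected components.

7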